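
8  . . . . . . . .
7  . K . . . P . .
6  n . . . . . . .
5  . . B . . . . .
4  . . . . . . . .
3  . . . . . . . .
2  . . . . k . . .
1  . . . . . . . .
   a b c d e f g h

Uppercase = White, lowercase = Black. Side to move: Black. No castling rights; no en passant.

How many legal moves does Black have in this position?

Black to move; king on e2.
In check: no.
Legal moves: Nb8, Nc7, Nxc5+, Nb4, Kf3, Kd3, Kd2, Kf1, Ke1, Kd1.
Count: 10.

10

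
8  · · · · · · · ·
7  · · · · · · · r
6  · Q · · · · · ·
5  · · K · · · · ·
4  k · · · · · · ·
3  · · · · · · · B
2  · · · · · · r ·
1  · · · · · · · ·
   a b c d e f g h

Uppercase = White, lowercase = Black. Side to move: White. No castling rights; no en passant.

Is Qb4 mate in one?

yes

After Qb4: black king on a4; in check: yes, from the white queen on b4.
King squares — a3: attacked by Qb4; b3: attacked by Qb4; b4: attacked by Kc5; a5: attacked by Qb4; b5: attacked by Qb4.
Black has no legal moves → checkmate.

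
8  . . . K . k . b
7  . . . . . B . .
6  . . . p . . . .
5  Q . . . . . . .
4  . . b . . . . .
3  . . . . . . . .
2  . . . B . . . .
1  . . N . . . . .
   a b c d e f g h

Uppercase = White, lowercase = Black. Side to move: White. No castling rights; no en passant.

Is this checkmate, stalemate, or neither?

neither

White to move; white king on d8.
In check: no.
Legal moves for White include: Kc8, Kd7, Kc7, Bg8, Be8, Bg6, Be6, Bh5, Bd5, Bxc4, Qa8, Qc7, Qa7, Qb6, Qa6, Qh5, Qg5, Qf5, ... (list truncated; more exist).
White has legal moves and is not in check → neither.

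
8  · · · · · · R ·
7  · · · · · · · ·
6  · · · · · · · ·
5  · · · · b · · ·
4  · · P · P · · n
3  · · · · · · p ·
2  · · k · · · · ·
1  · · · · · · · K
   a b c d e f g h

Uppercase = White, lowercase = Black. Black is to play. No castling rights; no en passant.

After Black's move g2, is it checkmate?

no

After g2: white king on h1; in check: yes, from the black pawn on g2.
White has 2 legal replies: Kg1, Rxg2+.
In check but a legal move exists → not checkmate.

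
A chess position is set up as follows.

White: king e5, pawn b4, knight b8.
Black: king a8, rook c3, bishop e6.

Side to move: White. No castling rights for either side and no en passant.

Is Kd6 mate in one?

After Kd6: black king on a8; in check: no.
Black is not in check, so this cannot be checkmate.

no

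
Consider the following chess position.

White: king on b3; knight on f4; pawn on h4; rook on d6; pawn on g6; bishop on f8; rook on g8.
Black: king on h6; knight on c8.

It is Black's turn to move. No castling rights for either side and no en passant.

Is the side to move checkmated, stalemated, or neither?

checkmate

Black to move; black king on h6.
In check: yes, from the white bishop on f8.
King squares — g5: attacked by Ph4; h5: attacked by Nf4; g6: attacked by Nf4; g7: attacked by Bf8; h7: attacked by Pg6.
Legal moves for Black: none.
In check with no legal moves → checkmate.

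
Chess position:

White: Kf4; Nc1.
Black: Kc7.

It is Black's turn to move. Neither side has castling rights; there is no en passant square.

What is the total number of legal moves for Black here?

Black to move; king on c7.
In check: no.
Legal moves: Kd8, Kc8, Kb8, Kd7, Kb7, Kd6, Kc6, Kb6.
Count: 8.

8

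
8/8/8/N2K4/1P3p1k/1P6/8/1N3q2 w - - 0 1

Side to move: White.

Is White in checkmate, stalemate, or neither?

White to move; white king on d5.
In check: no.
Legal moves for White: Ke6, Kd6, Kc6, Ke5, Kc5, Ke4, Kd4, Nb7, Nc6, Nc4, Nc3, Na3, Nd2, b5.
White has 14 legal moves and is not in check → neither.

neither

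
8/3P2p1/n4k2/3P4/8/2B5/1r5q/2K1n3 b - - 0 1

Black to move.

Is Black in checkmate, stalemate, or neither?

neither

Black to move; black king on f6.
In check: yes, from the white bishop on c3.
Legal moves for Black: Kf7, Ke7, Kg6, Kg5, Kf5, Qe5.
Black is in check but has 6 legal moves → neither.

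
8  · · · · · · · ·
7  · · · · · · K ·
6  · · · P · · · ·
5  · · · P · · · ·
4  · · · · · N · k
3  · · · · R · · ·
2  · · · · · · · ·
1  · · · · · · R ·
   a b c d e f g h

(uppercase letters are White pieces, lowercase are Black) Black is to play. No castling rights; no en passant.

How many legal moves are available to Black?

Black to move; king on h4.
In check: no.
Legal moves: none.
Count: 0.

0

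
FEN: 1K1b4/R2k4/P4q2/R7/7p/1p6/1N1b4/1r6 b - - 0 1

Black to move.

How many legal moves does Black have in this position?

5

Black to move; king on d7.
In check: yes, from the white rook on a7.
Legal moves: Ke8, Ke6, Kd6, Kc6, Bc7+.
Count: 5.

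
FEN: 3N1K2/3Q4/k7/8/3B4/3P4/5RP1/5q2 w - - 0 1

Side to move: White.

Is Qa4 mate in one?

yes

After Qa4: black king on a6; in check: yes, from the white queen on a4.
King squares — a5: attacked by Qa4; b5: attacked by Qa4; b6: attacked by Bd4; a7: attacked by Qa4; b7: attacked by Nd8.
Black has no legal moves → checkmate.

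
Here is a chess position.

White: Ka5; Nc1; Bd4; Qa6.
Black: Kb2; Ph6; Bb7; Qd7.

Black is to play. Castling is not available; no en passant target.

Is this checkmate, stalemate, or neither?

neither

Black to move; black king on b2.
In check: yes, from the white bishop on d4.
King squares — a1: attacked by Bd4; b1: available; c1: available; a2: attacked by Nc1; c2: available; a3: available; b3: attacked by Nc1; c3: attacked by Bd4.
Legal moves for Black: Ka3, Kc2, Kxc1, Kb1, Qxd4.
Black is in check but has 5 legal moves → neither.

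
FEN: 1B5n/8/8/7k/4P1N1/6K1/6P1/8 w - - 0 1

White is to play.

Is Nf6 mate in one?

After Nf6: black king on h5; in check: yes, from the white knight on f6.
Black has 3 legal replies: Kh6, Kg6, Kg5.
In check but a legal move exists → not checkmate.

no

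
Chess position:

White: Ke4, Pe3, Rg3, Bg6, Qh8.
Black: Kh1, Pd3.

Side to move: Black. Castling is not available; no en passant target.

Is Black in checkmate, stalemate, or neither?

Black to move; black king on h1.
In check: yes, from the white queen on h8.
King squares — g1: attacked by Rg3; g2: attacked by Rg3; h2: attacked by Qh8.
Legal moves for Black: none.
In check with no legal moves → checkmate.

checkmate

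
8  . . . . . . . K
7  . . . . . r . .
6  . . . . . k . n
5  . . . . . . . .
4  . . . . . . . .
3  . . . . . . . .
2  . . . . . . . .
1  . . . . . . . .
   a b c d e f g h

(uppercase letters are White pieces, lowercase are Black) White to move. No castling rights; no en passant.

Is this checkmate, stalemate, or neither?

stalemate

White to move; white king on h8.
In check: no.
King squares — g7: attacked by Kf6; h7: attacked by Rf7; g8: attacked by Nh6.
Legal moves for White: none.
Not in check and no legal moves → stalemate.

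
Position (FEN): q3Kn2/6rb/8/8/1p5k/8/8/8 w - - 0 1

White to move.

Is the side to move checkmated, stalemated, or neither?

checkmate

White to move; white king on e8.
In check: yes, from the black queen on a8.
King squares — d7: attacked by Rg7; e7: attacked by Rg7; f7: attacked by Rg7; d8: attacked by Qa8; f8: attacked by Qa8.
Legal moves for White: none.
In check with no legal moves → checkmate.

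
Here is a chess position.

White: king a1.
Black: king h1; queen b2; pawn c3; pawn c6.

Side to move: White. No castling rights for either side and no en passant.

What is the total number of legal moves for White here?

White to move; king on a1.
In check: yes, from the black queen on b2.
Legal moves: none.
Count: 0.

0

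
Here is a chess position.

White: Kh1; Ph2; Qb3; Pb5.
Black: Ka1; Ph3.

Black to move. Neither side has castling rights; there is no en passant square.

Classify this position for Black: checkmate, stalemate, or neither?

stalemate

Black to move; black king on a1.
In check: no.
King squares — b1: attacked by Qb3; a2: attacked by Qb3; b2: attacked by Qb3.
Legal moves for Black: none.
Not in check and no legal moves → stalemate.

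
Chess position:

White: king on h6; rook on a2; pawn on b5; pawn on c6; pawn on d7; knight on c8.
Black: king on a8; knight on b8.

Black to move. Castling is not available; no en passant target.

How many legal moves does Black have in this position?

Black to move; king on a8.
In check: yes, from the white rook on a2.
Legal moves: Na6.
Count: 1.

1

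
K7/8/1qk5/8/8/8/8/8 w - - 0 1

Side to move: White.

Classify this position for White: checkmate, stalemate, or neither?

White to move; white king on a8.
In check: no.
King squares — a7: attacked by Qb6; b7: attacked by Qb6; b8: attacked by Qb6.
Legal moves for White: none.
Not in check and no legal moves → stalemate.

stalemate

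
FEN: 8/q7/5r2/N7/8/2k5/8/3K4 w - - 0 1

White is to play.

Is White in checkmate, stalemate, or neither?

White to move; white king on d1.
In check: no.
Legal moves for White: Nb7, Nc6, Nc4, Nb3, Ke2, Ke1, Kc1.
White has 7 legal moves and is not in check → neither.

neither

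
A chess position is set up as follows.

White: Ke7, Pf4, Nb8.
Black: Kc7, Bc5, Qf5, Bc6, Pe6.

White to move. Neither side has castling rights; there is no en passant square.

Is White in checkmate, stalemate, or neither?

White to move; white king on e7.
In check: yes, from the black bishop on c5.
King squares — d6: attacked by Bc5; e6: attacked by Qf5; f6: attacked by Qf5; d7: attacked by Bc6; f7: attacked by Qf5; d8: attacked by Kc7; e8: attacked by Bc6; f8: attacked by Bc5.
Legal moves for White: none.
In check with no legal moves → checkmate.

checkmate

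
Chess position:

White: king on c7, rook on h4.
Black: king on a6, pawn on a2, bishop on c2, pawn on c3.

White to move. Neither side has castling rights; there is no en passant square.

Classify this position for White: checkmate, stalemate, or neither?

White to move; white king on c7.
In check: no.
Legal moves for White include: Kd8, Kc8, Kb8, Kd7, Kd6, Kc6, Rh8, Rh7, Rh6+, Rh5, Rg4, Rf4, Re4, Rd4, Rc4, Rb4, Ra4+, Rh3, ... (list truncated; more exist).
White has legal moves and is not in check → neither.

neither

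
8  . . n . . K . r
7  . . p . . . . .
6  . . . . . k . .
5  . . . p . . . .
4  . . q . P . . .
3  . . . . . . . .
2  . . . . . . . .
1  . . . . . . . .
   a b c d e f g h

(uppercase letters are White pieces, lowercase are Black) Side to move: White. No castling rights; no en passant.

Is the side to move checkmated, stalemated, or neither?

White to move; white king on f8.
In check: yes, from the black rook on h8.
King squares — e7: attacked by Kf6; f7: attacked by Kf6; g7: attacked by Kf6; e8: attacked by Rh8; g8: attacked by Rh8.
Legal moves for White: none.
In check with no legal moves → checkmate.

checkmate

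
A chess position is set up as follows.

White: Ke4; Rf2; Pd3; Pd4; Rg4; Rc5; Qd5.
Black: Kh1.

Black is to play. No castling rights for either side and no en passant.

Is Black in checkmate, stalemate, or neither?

stalemate

Black to move; black king on h1.
In check: no.
King squares — g1: attacked by Rg4; g2: attacked by Rf2; h2: attacked by Rf2.
Legal moves for Black: none.
Not in check and no legal moves → stalemate.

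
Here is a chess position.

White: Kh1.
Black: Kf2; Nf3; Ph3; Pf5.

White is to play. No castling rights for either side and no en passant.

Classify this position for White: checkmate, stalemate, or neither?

stalemate

White to move; white king on h1.
In check: no.
King squares — g1: attacked by Kf2; g2: attacked by Kf2; h2: attacked by Nf3.
Legal moves for White: none.
Not in check and no legal moves → stalemate.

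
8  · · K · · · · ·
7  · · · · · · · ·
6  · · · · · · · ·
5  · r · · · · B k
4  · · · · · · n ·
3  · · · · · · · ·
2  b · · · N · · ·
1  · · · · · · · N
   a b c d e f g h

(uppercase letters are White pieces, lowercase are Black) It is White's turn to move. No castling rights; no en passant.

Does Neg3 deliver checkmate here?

no

After Neg3: black king on h5; in check: yes, from the white knight on g3.
Black has 2 legal replies: Kg6, Kxg5.
In check but a legal move exists → not checkmate.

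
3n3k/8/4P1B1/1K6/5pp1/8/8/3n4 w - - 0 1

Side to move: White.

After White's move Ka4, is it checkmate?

After Ka4: black king on h8; in check: no.
Black is not in check, so this cannot be checkmate.

no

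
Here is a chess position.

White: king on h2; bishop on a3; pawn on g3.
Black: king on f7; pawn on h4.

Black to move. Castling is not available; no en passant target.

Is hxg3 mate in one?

no

After hxg3: white king on h2; in check: yes, from the black pawn on g3.
White has 5 legal replies: Kh3, Kxg3, Kg2, Kh1, Kg1.
In check but a legal move exists → not checkmate.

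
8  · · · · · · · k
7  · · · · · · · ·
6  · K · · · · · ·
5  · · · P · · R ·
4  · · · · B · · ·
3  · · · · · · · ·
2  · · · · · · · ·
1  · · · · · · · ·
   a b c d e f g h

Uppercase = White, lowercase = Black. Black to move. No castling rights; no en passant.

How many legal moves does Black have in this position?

0

Black to move; king on h8.
In check: no.
Legal moves: none.
Count: 0.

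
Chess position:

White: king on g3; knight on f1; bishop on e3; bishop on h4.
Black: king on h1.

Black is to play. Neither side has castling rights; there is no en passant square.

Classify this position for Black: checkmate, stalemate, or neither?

Black to move; black king on h1.
In check: no.
King squares — g1: attacked by Be3; g2: attacked by Kg3; h2: attacked by Nf1.
Legal moves for Black: none.
Not in check and no legal moves → stalemate.

stalemate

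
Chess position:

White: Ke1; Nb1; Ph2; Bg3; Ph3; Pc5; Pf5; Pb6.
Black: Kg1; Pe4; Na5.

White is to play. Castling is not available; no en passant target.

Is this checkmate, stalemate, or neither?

White to move; white king on e1.
In check: no.
Legal moves for White: Bb8, Bc7, Bd6, Be5, Bh4, Bf4, Bf2+, Ke2, Kd2, Kd1, Nc3, Na3, Nd2, b7, f6, c6, h4.
White has 17 legal moves and is not in check → neither.

neither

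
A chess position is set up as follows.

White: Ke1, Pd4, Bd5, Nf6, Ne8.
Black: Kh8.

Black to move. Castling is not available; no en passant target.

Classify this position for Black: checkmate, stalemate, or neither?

Black to move; black king on h8.
In check: no.
King squares — g7: attacked by Ne8; h7: attacked by Nf6; g8: attacked by Bd5.
Legal moves for Black: none.
Not in check and no legal moves → stalemate.

stalemate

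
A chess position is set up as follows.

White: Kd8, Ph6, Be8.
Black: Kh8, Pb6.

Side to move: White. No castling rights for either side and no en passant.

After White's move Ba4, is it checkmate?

no

After Ba4: black king on h8; in check: no.
Black is not in check, so this cannot be checkmate.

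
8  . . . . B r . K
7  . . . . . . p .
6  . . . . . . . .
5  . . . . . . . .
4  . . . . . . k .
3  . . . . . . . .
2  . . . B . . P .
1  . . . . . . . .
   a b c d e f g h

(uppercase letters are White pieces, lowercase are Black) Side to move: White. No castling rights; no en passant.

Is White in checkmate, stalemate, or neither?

neither

White to move; white king on h8.
In check: yes, from the black rook on f8.
King squares — g7: available; h7: available; g8: attacked by Rf8.
Legal moves for White: Kh7, Kxg7.
White is in check but has 2 legal moves → neither.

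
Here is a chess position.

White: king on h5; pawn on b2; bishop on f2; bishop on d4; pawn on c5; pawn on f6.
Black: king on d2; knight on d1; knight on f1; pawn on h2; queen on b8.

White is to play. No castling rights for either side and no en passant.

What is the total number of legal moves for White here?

17

White to move; king on h5.
In check: no.
Legal moves: Kh6, Kg6, Kg5, Kh4, Kg4, Be5, Bde3+, Bc3+, Bh4, Bg3, Bfe3+, Bg1, Be1+, f7, c6, b3, b4.
Count: 17.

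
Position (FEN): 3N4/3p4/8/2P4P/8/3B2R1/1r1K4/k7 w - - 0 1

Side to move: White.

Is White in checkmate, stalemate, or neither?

neither

White to move; white king on d2.
In check: yes, from the black rook on b2.
Legal moves for White: Ke3, Kc3, Ke1, Kd1, Kc1, Bc2.
White is in check but has 6 legal moves → neither.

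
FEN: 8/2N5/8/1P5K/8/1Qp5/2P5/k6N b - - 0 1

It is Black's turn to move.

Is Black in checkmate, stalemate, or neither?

Black to move; black king on a1.
In check: no.
King squares — b1: attacked by Qb3; a2: attacked by Qb3; b2: attacked by Qb3.
Legal moves for Black: none.
Not in check and no legal moves → stalemate.

stalemate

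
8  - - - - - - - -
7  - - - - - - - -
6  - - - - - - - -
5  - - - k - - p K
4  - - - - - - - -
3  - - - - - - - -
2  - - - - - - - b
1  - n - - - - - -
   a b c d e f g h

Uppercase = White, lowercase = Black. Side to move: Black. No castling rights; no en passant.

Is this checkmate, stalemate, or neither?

neither

Black to move; black king on d5.
In check: no.
Legal moves for Black include: Ke6, Kd6, Kc6, Ke5, Kc5, Ke4, Kd4, Kc4, Bb8, Bc7, Bd6, Be5, Bf4, Bg3, Bg1, Nc3, Na3, Nd2, ... (list truncated; more exist).
Black has legal moves and is not in check → neither.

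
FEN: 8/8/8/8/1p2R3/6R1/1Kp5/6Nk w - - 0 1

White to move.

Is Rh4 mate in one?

yes

After Rh4: black king on h1; in check: yes, from the white rook on h4.
King squares — g1: attacked by Rg3; g2: attacked by Rg3; h2: attacked by Rh4.
Black has no legal moves → checkmate.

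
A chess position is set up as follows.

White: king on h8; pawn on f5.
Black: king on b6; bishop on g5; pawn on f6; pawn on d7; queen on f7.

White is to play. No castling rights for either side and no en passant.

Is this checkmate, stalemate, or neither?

stalemate

White to move; white king on h8.
In check: no.
King squares — g7: attacked by Qf7; h7: attacked by Qf7; g8: attacked by Qf7.
Legal moves for White: none.
Not in check and no legal moves → stalemate.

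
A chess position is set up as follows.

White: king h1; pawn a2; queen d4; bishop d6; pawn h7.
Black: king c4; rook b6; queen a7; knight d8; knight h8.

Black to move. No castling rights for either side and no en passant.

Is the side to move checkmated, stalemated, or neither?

neither

Black to move; black king on c4.
In check: yes, from the white queen on d4.
King squares — b3: attacked by Pa2; c3: attacked by Qd4; d3: attacked by Qd4; b4: attacked by Qd4; d4: available; b5: available; c5: attacked by Qd4; d5: attacked by Qd4.
Legal moves for Black: Kb5, Kxd4.
Black is in check but has 2 legal moves → neither.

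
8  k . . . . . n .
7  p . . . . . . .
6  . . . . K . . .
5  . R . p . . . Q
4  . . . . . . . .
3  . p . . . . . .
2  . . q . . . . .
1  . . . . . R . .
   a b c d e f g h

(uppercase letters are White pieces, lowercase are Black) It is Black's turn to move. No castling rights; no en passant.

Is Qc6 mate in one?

no

After Qc6: white king on e6; in check: yes, from the black queen on c6.
White has 3 legal replies: Kf7, Kf5, Ke5.
In check but a legal move exists → not checkmate.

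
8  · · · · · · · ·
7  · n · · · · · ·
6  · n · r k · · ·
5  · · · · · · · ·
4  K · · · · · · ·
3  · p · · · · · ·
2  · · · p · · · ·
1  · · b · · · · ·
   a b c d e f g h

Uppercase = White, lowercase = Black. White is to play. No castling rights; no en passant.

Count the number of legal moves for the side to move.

3

White to move; king on a4.
In check: yes, from the black knight on b6.
Legal moves: Kb5, Kb4, Kxb3.
Count: 3.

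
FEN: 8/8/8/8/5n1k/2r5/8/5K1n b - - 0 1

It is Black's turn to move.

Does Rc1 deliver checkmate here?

yes

After Rc1: white king on f1; in check: yes, from the black rook on c1.
King squares — e1: attacked by Rc1; g1: attacked by Rc1; e2: attacked by Nf4; f2: attacked by Nh1; g2: attacked by Nf4.
White has no legal moves → checkmate.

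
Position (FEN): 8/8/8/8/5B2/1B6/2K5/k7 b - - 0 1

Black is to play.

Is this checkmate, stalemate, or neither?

stalemate

Black to move; black king on a1.
In check: no.
King squares — b1: attacked by Kc2; a2: attacked by Bb3; b2: attacked by Kc2.
Legal moves for Black: none.
Not in check and no legal moves → stalemate.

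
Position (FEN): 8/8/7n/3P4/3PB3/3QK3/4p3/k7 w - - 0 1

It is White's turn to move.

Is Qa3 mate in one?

yes

After Qa3: black king on a1; in check: yes, from the white queen on a3.
King squares — b1: attacked by Be4; a2: attacked by Qa3; b2: attacked by Qa3.
Black has no legal moves → checkmate.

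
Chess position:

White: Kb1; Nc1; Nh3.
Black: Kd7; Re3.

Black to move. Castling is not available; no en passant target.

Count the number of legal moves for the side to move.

22

Black to move; king on d7.
In check: no.
Legal moves: Ke8, Kd8, Kc8, Ke7, Kc7, Ke6, Kd6, Kc6, Re8, Re7, Re6, Re5, Re4, Rxh3, Rg3, Rf3, Rd3, Rc3, Rb3+, Ra3, Re2, Re1.
Count: 22.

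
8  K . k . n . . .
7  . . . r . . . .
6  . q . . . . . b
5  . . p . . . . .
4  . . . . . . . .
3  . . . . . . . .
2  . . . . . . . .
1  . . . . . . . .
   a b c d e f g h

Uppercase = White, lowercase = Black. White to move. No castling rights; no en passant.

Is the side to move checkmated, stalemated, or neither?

stalemate

White to move; white king on a8.
In check: no.
King squares — a7: attacked by Qb6; b7: attacked by Qb6; b8: attacked by Qb6.
Legal moves for White: none.
Not in check and no legal moves → stalemate.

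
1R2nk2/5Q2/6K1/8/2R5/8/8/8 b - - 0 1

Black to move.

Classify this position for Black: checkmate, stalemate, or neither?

Black to move; black king on f8.
In check: yes, from the white queen on f7.
King squares — e7: attacked by Qf7; f7: attacked by Kg6; g7: attacked by Kg6; e8: own knight; g8: attacked by Qf7.
Legal moves for Black: none.
In check with no legal moves → checkmate.

checkmate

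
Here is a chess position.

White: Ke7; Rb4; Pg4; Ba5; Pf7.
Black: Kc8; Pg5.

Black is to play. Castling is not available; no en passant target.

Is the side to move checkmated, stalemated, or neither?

stalemate

Black to move; black king on c8.
In check: no.
King squares — b7: attacked by Rb4; c7: attacked by Ba5; d7: attacked by Ke7; b8: attacked by Rb4; d8: attacked by Ba5.
Legal moves for Black: none.
Not in check and no legal moves → stalemate.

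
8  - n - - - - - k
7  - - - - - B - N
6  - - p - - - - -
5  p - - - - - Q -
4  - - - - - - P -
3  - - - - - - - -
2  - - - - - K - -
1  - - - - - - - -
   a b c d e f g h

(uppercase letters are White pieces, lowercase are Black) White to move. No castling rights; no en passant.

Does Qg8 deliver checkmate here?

yes

After Qg8: black king on h8; in check: yes, from the white queen on g8.
King squares — g7: attacked by Qg8; h7: attacked by Qg8; g8: attacked by Bf7.
Black has no legal moves → checkmate.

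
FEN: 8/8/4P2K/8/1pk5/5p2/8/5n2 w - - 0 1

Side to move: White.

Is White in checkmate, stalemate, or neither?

neither

White to move; white king on h6.
In check: no.
Legal moves for White: Kh7, Kg7, Kg6, Kh5, Kg5, e7.
White has 6 legal moves and is not in check → neither.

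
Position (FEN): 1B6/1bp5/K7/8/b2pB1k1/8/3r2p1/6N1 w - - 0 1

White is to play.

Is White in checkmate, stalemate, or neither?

White to move; white king on a6.
In check: yes, from the black bishop on b7.
King squares — a5: available; b5: attacked by Ba4; b6: attacked by Pc7; a7: available; b7: available.
Legal moves for White: Kxb7, Ka7, Ka5, Bxb7.
White is in check but has 4 legal moves → neither.

neither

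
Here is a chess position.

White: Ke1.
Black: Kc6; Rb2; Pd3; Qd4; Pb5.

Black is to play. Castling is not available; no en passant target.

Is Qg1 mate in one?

yes

After Qg1: white king on e1; in check: yes, from the black queen on g1.
King squares — d1: attacked by Qg1; f1: attacked by Qg1; d2: attacked by Rb2; e2: attacked by Rb2; f2: attacked by Qg1.
White has no legal moves → checkmate.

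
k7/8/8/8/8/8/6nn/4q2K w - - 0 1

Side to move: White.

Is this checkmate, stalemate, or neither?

White to move; white king on h1.
In check: yes, from the black queen on e1.
King squares — g1: attacked by Qe1; g2: available; h2: available.
Legal moves for White: Kxh2, Kxg2.
White is in check but has 2 legal moves → neither.

neither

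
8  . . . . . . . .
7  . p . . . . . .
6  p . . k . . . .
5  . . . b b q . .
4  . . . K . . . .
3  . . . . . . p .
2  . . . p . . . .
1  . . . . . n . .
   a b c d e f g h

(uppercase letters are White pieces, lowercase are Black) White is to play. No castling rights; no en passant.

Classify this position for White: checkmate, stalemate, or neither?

checkmate

White to move; white king on d4.
In check: yes, from the black bishop on e5.
King squares — c3: attacked by Be5; d3: attacked by Qf5; e3: attacked by Nf1; c4: attacked by Bd5; e4: attacked by Bd5; c5: attacked by Kd6; d5: attacked by Kd6; e5: attacked by Qf5.
Legal moves for White: none.
In check with no legal moves → checkmate.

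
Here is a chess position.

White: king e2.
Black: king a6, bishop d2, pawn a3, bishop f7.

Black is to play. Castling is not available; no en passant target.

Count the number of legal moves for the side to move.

24

Black to move; king on a6.
In check: no.
Legal moves: Bg8, Be8, Bg6, Be6, Bh5+, Bd5, Bc4+, Bb3, Ba2, Kb7, Ka7, Kb6, Kb5, Ka5, Bh6, Bg5, Ba5, Bf4, Bb4, Be3, Bc3, Be1, Bc1, a2.
Count: 24.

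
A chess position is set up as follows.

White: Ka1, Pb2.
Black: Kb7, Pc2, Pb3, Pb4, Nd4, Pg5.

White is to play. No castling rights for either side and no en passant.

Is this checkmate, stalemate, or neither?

White to move; white king on a1.
In check: no.
King squares — b1: attacked by Pc2; a2: attacked by Pb3; b2: own pawn.
Legal moves for White: none.
Not in check and no legal moves → stalemate.

stalemate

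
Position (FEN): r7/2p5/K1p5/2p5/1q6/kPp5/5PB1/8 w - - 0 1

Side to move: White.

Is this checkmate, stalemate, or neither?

checkmate

White to move; white king on a6.
In check: yes, from the black rook on a8.
King squares — a5: attacked by Qb4; b5: attacked by Qb4; b6: attacked by Qb4; a7: attacked by Ra8; b7: attacked by Qb4.
Legal moves for White: none.
In check with no legal moves → checkmate.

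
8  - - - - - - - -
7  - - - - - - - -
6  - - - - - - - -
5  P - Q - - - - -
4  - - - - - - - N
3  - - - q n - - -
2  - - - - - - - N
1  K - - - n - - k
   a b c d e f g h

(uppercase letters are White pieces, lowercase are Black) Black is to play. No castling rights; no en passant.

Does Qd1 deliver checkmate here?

no

After Qd1: white king on a1; in check: yes, from the black queen on d1.
White has 3 legal replies: Kb2, Ka2, Qc1.
In check but a legal move exists → not checkmate.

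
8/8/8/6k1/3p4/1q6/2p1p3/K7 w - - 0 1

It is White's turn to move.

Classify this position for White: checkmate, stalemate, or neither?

stalemate

White to move; white king on a1.
In check: no.
King squares — b1: attacked by Pc2; a2: attacked by Qb3; b2: attacked by Qb3.
Legal moves for White: none.
Not in check and no legal moves → stalemate.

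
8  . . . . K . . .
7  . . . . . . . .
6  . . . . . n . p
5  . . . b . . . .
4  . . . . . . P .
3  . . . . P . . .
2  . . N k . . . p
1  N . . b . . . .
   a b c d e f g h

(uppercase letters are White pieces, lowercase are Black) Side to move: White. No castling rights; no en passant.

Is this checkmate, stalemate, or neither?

neither

White to move; white king on e8.
In check: yes, from the black knight on f6.
Legal moves for White: Kf8, Kd8, Ke7.
White is in check but has 3 legal moves → neither.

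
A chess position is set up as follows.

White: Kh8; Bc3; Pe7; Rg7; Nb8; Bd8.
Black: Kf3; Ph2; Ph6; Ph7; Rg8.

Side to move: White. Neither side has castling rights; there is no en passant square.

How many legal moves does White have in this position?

3

White to move; king on h8.
In check: yes, from the black rook on g8.
Legal moves: Kxg8, Kxh7, Rxg8.
Count: 3.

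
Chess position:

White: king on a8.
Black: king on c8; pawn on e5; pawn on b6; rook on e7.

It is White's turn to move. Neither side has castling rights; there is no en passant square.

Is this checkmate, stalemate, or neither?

stalemate

White to move; white king on a8.
In check: no.
King squares — a7: attacked by Re7; b7: attacked by Re7; b8: attacked by Kc8.
Legal moves for White: none.
Not in check and no legal moves → stalemate.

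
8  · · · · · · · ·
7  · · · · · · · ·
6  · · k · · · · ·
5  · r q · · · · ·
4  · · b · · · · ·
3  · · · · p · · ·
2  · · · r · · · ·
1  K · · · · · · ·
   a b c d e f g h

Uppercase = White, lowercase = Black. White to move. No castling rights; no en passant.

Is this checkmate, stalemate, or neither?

White to move; white king on a1.
In check: no.
King squares — b1: attacked by Rb5; a2: attacked by Rd2; b2: attacked by Rd2.
Legal moves for White: none.
Not in check and no legal moves → stalemate.

stalemate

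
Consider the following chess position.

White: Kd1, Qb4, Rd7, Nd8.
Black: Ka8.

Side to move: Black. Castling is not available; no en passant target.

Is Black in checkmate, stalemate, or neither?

stalemate

Black to move; black king on a8.
In check: no.
King squares — a7: attacked by Rd7; b7: attacked by Qb4; b8: attacked by Qb4.
Legal moves for Black: none.
Not in check and no legal moves → stalemate.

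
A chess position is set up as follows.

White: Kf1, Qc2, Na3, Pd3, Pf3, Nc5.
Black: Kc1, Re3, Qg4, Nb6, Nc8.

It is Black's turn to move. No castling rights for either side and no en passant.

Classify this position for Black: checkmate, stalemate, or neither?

Black to move; black king on c1.
In check: yes, from the white queen on c2.
King squares — b1: attacked by Qc2; d1: attacked by Qc2; b2: attacked by Qc2; c2: attacked by Na3; d2: attacked by Qc2.
Legal moves for Black: none.
In check with no legal moves → checkmate.

checkmate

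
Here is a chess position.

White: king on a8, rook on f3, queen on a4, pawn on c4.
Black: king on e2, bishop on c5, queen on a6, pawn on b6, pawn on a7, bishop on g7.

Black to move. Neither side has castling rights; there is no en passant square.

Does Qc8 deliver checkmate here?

After Qc8: white king on a8; in check: yes, from the black queen on c8.
White has 1 legal reply: Kxa7.
In check but a legal move exists → not checkmate.

no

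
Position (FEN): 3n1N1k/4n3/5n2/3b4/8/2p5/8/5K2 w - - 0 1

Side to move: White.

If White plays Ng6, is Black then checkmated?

no

After Ng6: black king on h8; in check: yes, from the white knight on g6.
Black has 4 legal replies: Kg8, Kh7, Kg7, Nxg6.
In check but a legal move exists → not checkmate.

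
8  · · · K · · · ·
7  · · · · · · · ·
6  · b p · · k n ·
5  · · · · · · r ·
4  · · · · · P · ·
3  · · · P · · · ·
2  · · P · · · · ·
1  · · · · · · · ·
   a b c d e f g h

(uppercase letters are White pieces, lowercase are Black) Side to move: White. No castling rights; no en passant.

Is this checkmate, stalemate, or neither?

White to move; white king on d8.
In check: yes, from the black bishop on b6.
Legal moves for White: Ke8, Kc8, Kd7.
White is in check but has 3 legal moves → neither.

neither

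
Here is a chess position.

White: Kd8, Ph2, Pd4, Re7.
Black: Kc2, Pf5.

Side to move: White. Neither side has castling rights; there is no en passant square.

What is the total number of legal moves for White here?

21

White to move; king on d8.
In check: no.
Legal moves: Ke8, Kc8, Kd7, Kc7, Re8, Rh7, Rg7, Rf7, Rd7, Rc7+, Rb7, Ra7, Re6, Re5, Re4, Re3, Re2+, Re1, d5, h3, h4.
Count: 21.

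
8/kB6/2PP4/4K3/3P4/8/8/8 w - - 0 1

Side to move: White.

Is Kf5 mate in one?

After Kf5: black king on a7; in check: no.
Black is not in check, so this cannot be checkmate.

no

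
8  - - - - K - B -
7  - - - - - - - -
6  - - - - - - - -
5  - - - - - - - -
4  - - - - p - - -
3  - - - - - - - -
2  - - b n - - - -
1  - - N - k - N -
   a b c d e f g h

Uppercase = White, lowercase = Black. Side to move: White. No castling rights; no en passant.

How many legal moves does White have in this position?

White to move; king on e8.
In check: no.
Legal moves: Bh7, Bf7, Be6, Bd5, Bc4, Bb3, Ba2, Kf8, Kd8, Kf7, Ke7, Kd7, Nh3, Nf3+, Nge2, Nd3+, Nb3, Nce2, Na2.
Count: 19.

19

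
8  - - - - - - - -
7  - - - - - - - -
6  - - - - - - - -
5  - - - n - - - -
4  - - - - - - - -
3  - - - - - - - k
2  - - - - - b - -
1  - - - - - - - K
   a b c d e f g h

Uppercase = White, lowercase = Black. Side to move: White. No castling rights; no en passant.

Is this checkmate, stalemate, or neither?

White to move; white king on h1.
In check: no.
King squares — g1: attacked by Bf2; g2: attacked by Kh3; h2: attacked by Kh3.
Legal moves for White: none.
Not in check and no legal moves → stalemate.

stalemate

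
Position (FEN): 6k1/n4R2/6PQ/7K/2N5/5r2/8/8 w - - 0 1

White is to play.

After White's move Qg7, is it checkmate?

yes

After Qg7: black king on g8; in check: yes, from the white queen on g7.
King squares — f7: attacked by Pg6; g7: attacked by Rf7; h7: attacked by Pg6; f8: attacked by Rf7; h8: attacked by Qg7.
Black has no legal moves → checkmate.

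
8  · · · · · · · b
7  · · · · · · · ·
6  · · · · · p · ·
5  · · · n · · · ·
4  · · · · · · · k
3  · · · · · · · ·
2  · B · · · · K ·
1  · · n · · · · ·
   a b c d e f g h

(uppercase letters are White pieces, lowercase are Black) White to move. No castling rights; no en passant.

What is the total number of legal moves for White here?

13

White to move; king on g2.
In check: no.
Legal moves: Kf3, Kh2, Kf2, Kh1, Kg1, Kf1, Bxf6+, Be5, Bd4, Bc3, Ba3, Bxc1, Ba1.
Count: 13.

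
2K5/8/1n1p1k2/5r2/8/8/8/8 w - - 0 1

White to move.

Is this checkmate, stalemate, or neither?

White to move; white king on c8.
In check: yes, from the black knight on b6.
Legal moves for White: Kd8, Kb8, Kc7, Kb7.
White is in check but has 4 legal moves → neither.

neither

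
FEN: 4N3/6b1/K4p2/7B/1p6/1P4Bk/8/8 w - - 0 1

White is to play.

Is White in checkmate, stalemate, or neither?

White to move; white king on a6.
In check: no.
Legal moves for White include: Nxg7, Nc7, Nxf6, Nd6, Kb7, Ka7, Kb6, Kb5, Ka5, Bf7, Bg6, Bg4+, Bf3, Be2, Bd1, Bb8, Bc7, Bd6, ... (list truncated; more exist).
White has legal moves and is not in check → neither.

neither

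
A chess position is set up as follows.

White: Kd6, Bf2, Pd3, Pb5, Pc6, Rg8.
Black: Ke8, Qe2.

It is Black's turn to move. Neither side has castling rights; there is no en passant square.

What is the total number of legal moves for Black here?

Black to move; king on e8.
In check: yes, from the white rook on g8.
Legal moves: Kf7.
Count: 1.

1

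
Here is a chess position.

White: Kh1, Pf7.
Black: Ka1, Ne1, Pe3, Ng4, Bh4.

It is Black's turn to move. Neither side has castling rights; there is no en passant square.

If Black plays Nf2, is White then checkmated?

no

After Nf2: white king on h1; in check: yes, from the black knight on f2.
White has 2 legal replies: Kh2, Kg1.
In check but a legal move exists → not checkmate.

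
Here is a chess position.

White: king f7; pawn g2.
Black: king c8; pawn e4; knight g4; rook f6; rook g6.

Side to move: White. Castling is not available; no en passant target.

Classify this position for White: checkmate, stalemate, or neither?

neither

White to move; white king on f7.
In check: yes, from the black rook on f6.
King squares — e6: attacked by Rf6; f6: attacked by Ng4; g6: attacked by Rf6; e7: available; g7: attacked by Rg6; e8: available; f8: attacked by Rf6; g8: attacked by Rg6.
Legal moves for White: Ke8, Ke7.
White is in check but has 2 legal moves → neither.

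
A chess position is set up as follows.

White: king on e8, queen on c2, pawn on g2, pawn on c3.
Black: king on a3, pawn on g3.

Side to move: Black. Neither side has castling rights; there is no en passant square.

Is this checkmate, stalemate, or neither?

Black to move; black king on a3.
In check: no.
King squares — a2: attacked by Qc2; b2: attacked by Qc2; b3: attacked by Qc2; a4: attacked by Qc2; b4: attacked by Pc3.
Legal moves for Black: none.
Not in check and no legal moves → stalemate.

stalemate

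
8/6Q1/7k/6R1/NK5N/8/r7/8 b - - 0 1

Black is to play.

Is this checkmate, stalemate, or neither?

Black to move; black king on h6.
In check: yes, from the white queen on g7.
King squares — g5: attacked by Qg7; h5: attacked by Rg5; g6: attacked by Nh4; g7: attacked by Rg5; h7: attacked by Qg7.
Legal moves for Black: none.
In check with no legal moves → checkmate.

checkmate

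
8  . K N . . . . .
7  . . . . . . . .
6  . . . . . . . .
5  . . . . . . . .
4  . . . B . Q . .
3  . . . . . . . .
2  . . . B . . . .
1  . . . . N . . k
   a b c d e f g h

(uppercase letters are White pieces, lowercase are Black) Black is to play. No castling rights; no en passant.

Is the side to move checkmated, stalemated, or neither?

stalemate

Black to move; black king on h1.
In check: no.
King squares — g1: attacked by Bd4; g2: attacked by Ne1; h2: attacked by Qf4.
Legal moves for Black: none.
Not in check and no legal moves → stalemate.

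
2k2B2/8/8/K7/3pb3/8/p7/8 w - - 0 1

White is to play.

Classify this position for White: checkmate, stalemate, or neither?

White to move; white king on a5.
In check: no.
Legal moves for White: Bg7, Be7, Bh6, Bd6, Bc5, Bb4, Ba3, Kb6, Ka6, Kb5, Kb4, Ka4.
White has 12 legal moves and is not in check → neither.

neither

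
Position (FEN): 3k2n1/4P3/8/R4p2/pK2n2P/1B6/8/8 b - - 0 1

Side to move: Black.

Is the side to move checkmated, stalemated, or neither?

Black to move; black king on d8.
In check: yes, from the white pawn on e7.
King squares — c7: available; d7: available; e7: available; c8: available; e8: available.
Legal moves for Black: Ke8, Kc8, Kxe7, Kd7, Kc7, Nxe7.
Black is in check but has 6 legal moves → neither.

neither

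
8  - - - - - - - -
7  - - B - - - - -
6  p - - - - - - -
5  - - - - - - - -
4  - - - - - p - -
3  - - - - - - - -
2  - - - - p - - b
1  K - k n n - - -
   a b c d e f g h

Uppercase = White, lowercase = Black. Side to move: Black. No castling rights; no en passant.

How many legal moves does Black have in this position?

14

Black to move; king on c1.
In check: no.
Legal moves: Bg3, Bg1, Nf3, Nd3, Ng2, Nc2+, Ne3, Nc3, Nf2, Nb2, Kd2, Kc2, a5, f3.
Count: 14.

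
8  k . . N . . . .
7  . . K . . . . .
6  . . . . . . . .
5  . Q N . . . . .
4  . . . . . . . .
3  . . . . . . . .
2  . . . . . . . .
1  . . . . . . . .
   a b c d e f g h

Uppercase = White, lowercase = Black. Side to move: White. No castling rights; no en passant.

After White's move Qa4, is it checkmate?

After Qa4: black king on a8; in check: yes, from the white queen on a4.
King squares — a7: attacked by Qa4; b7: attacked by Nc5; b8: attacked by Kc7.
Black has no legal moves → checkmate.

yes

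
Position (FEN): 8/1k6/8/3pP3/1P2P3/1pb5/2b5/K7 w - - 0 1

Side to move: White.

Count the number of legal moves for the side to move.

White to move; king on a1.
In check: yes, from the black bishop on c3.
Legal moves: none.
Count: 0.

0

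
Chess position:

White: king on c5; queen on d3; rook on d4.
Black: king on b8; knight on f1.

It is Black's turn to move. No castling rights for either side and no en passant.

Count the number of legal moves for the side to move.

9

Black to move; king on b8.
In check: no.
Legal moves: Kc8, Ka8, Kc7, Kb7, Ka7, Ng3, Ne3, Nh2, Nd2.
Count: 9.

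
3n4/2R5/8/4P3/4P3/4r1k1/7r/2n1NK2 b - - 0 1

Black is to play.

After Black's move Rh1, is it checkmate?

After Rh1: white king on f1; in check: yes, from the black rook on h1.
King squares — e1: own knight; g1: attacked by Rh1; e2: attacked by Nc1; f2: attacked by Kg3; g2: attacked by Kg3.
White has no legal moves → checkmate.

yes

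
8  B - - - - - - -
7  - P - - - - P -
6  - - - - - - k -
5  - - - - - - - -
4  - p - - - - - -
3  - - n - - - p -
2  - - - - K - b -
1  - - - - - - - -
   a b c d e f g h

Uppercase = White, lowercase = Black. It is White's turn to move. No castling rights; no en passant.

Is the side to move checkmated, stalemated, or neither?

White to move; white king on e2.
In check: yes, from the black knight on c3.
Legal moves for White: Ke3, Kd3, Kd2, Ke1.
White is in check but has 4 legal moves → neither.

neither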